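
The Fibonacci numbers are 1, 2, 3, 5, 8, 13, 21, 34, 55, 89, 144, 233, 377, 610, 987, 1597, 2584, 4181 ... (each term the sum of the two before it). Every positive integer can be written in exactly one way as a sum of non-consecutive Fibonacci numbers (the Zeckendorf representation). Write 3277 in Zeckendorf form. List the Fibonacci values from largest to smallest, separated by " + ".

2584 + 610 + 55 + 21 + 5 + 2

largest Fibonacci ≤ 3277 is 2584; 3277 − 2584 = 693
largest Fibonacci ≤ 693 is 610; 693 − 610 = 83
largest Fibonacci ≤ 83 is 55; 83 − 55 = 28
largest Fibonacci ≤ 28 is 21; 28 − 21 = 7
largest Fibonacci ≤ 7 is 5; 7 − 5 = 2
largest Fibonacci ≤ 2 is 2; 2 − 2 = 0
So 3277 = 2584 + 610 + 55 + 21 + 5 + 2, with no two terms consecutive in the sequence.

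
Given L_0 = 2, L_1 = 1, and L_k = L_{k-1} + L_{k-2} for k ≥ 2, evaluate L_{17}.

Iterating the recurrence up to L_{11} = 199 and L_{10} = 123:
L_{12} = L_{11} + L_{10} = 199 + 123 = 322
L_{13} = L_{12} + L_{11} = 322 + 199 = 521
L_{14} = L_{13} + L_{12} = 521 + 322 = 843
L_{15} = L_{14} + L_{13} = 843 + 521 = 1364
L_{16} = L_{15} + L_{14} = 1364 + 843 = 2207
L_{17} = L_{16} + L_{15} = 2207 + 1364 = 3571

3571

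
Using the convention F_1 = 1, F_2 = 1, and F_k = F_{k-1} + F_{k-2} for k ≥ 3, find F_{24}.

Iterating the recurrence up to F_{17} = 1597 and F_{16} = 987:
F_{18} = F_{17} + F_{16} = 1597 + 987 = 2584
F_{19} = F_{18} + F_{17} = 2584 + 1597 = 4181
F_{20} = F_{19} + F_{18} = 4181 + 2584 = 6765
F_{21} = F_{20} + F_{19} = 6765 + 4181 = 10946
F_{22} = F_{21} + F_{20} = 10946 + 6765 = 17711
F_{23} = F_{22} + F_{21} = 17711 + 10946 = 28657
F_{24} = F_{23} + F_{22} = 28657 + 17711 = 46368

46368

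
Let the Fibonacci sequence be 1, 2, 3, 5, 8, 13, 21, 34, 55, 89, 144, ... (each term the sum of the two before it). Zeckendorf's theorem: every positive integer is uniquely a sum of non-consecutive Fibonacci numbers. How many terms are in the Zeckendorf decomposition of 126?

Greedy algorithm:
126: greatest Fibonacci not exceeding it is 89, leaving 37
37: greatest Fibonacci not exceeding it is 34, leaving 3
3: greatest Fibonacci not exceeding it is 3, leaving 0
126 = 89 + 34 + 3, which has 3 terms.

3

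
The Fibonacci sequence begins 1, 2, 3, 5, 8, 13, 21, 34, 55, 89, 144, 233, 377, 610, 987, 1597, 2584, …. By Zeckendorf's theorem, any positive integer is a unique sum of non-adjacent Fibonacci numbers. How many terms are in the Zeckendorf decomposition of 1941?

Repeatedly subtract the largest Fibonacci number that fits:
take 1597 (≤ 1941); 1941 − 1597 = 344
take 233 (≤ 344); 344 − 233 = 111
take 89 (≤ 111); 111 − 89 = 22
take 21 (≤ 22); 22 − 21 = 1
take 1 (≤ 1); 1 − 1 = 0
1941 = 1597 + 233 + 89 + 21 + 1, which has 5 terms.

5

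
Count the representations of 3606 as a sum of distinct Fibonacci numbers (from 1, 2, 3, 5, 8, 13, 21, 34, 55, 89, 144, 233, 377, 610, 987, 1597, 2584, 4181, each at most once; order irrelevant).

3606 = 2584+987+34+1 = 2584+987+21+13+1 = 2584+610+377+34+1 = 2584+987+21+8+5+1 = 2584+610+377+21+13+1 = … (23 more), for 28 in all.

28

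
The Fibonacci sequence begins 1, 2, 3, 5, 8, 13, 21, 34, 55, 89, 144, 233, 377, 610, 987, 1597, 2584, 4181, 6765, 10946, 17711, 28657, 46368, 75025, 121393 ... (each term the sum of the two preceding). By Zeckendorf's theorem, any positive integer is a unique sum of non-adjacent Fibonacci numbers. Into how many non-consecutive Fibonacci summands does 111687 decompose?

8

Greedy algorithm:
111687 − 75025 = 36662
36662 − 28657 = 8005
8005 − 6765 = 1240
1240 − 987 = 253
253 − 233 = 20
20 − 13 = 7
7 − 5 = 2
2 − 2 = 0
111687 = 75025 + 28657 + 6765 + 987 + 233 + 13 + 5 + 2, which has 8 terms.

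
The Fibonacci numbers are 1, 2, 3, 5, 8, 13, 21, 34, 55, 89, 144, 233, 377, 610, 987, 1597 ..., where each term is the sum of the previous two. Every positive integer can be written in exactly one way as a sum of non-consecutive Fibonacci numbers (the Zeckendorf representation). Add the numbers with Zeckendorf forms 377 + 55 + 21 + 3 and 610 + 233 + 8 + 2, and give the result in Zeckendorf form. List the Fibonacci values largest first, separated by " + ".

The two numbers are 456 and 853, so their sum is 1309.
987 ≤ 1309 < 1597, so take 987; remainder 322
233 ≤ 322 < 377, so take 233; remainder 89
89 ≤ 89 < 144, so take 89; remainder 0

987 + 233 + 89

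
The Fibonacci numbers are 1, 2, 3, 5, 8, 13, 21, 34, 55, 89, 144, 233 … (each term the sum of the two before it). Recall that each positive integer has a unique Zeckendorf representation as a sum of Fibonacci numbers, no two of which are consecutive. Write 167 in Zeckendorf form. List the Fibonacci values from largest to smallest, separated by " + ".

144 + 21 + 2

167: greatest Fibonacci not exceeding it is 144, leaving 23
23: greatest Fibonacci not exceeding it is 21, leaving 2
2: greatest Fibonacci not exceeding it is 2, leaving 0
So 167 = 144 + 21 + 2, with no two terms consecutive in the sequence.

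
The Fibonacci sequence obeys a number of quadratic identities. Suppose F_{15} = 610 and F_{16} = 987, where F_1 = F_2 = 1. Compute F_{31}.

1346269

By F_{2k+1} = F_k² + F_{k+1}²: F_{31} = 610² + 987² = 372100 + 974169 = 1346269.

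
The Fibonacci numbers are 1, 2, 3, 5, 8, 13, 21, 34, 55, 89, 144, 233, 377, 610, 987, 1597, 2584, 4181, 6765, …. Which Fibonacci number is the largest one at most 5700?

4181

4181 ≤ 5700 < 6765, so the largest Fibonacci number not exceeding 5700 is 4181.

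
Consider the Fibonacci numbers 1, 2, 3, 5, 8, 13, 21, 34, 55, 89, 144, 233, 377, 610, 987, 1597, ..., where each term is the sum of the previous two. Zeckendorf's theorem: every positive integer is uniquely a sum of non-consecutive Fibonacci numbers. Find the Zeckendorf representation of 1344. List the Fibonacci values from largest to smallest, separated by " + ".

Repeatedly subtract the largest Fibonacci number that fits:
1344 − 987 = 357
357 − 233 = 124
124 − 89 = 35
35 − 34 = 1
1 − 1 = 0
So 1344 = 987 + 233 + 89 + 34 + 1, with no two terms consecutive in the sequence.

987 + 233 + 89 + 34 + 1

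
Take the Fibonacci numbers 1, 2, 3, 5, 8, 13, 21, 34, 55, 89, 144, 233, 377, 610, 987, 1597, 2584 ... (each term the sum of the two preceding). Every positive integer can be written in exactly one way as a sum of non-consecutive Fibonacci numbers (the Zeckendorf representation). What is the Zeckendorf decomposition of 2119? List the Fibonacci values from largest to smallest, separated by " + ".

1597 + 377 + 144 + 1

Repeatedly subtract the largest Fibonacci number that fits:
take 1597 (≤ 2119); 2119 − 1597 = 522
take 377 (≤ 522); 522 − 377 = 145
take 144 (≤ 145); 145 − 144 = 1
take 1 (≤ 1); 1 − 1 = 0
So 2119 = 1597 + 377 + 144 + 1, with no two terms consecutive in the sequence.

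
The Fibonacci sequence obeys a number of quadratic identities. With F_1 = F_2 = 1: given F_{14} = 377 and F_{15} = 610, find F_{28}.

By the doubling identity F_{2k} = F_k(2F_{k+1} − F_k): F_{28} = 377·(2·610 − 377) = 377·843 = 317811.

317811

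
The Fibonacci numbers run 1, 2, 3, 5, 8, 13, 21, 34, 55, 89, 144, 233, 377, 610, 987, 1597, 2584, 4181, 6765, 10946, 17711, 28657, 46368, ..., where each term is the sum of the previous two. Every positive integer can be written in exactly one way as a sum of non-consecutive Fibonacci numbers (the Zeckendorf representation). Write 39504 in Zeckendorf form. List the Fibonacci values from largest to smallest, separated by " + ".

28657 + 6765 + 2584 + 987 + 377 + 89 + 34 + 8 + 3

Greedy algorithm:
take 28657 (≤ 39504); 39504 − 28657 = 10847
take 6765 (≤ 10847); 10847 − 6765 = 4082
take 2584 (≤ 4082); 4082 − 2584 = 1498
take 987 (≤ 1498); 1498 − 987 = 511
take 377 (≤ 511); 511 − 377 = 134
take 89 (≤ 134); 134 − 89 = 45
take 34 (≤ 45); 45 − 34 = 11
take 8 (≤ 11); 11 − 8 = 3
take 3 (≤ 3); 3 − 3 = 0
So 39504 = 28657 + 6765 + 2584 + 987 + 377 + 89 + 34 + 8 + 3, with no two terms consecutive in the sequence.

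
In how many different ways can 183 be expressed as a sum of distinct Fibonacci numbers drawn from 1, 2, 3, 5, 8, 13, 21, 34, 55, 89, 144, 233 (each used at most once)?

10

183 = 144+34+5 = 144+34+3+2 = 144+21+13+5 = 89+55+34+5 = 144+21+13+3+2 = … (5 more), for 10 in all.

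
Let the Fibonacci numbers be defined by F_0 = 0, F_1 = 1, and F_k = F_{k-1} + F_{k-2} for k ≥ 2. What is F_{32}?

Iterating the recurrence up to F_{26} = 121393 and F_{25} = 75025:
F_{27} = F_{26} + F_{25} = 121393 + 75025 = 196418
F_{28} = F_{27} + F_{26} = 196418 + 121393 = 317811
F_{29} = F_{28} + F_{27} = 317811 + 196418 = 514229
F_{30} = F_{29} + F_{28} = 514229 + 317811 = 832040
F_{31} = F_{30} + F_{29} = 832040 + 514229 = 1346269
F_{32} = F_{31} + F_{30} = 1346269 + 832040 = 2178309

2178309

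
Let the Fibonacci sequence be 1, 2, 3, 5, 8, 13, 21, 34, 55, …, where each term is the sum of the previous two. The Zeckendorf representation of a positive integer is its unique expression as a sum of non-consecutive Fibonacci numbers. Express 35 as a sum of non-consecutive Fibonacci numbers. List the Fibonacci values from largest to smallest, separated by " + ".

34 + 1

Repeatedly subtract the largest Fibonacci number that fits:
34 ≤ 35 < 55, so take 34; remainder 1
1 ≤ 1 < 2, so take 1; remainder 0
So 35 = 34 + 1, with no two terms consecutive in the sequence.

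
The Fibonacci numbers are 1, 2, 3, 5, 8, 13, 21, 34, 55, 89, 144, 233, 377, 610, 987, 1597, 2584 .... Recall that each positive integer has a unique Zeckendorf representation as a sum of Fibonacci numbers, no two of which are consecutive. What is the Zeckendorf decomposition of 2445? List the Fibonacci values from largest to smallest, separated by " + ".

Greedily peel off the largest Fibonacci term at each step:
1597 ≤ 2445 < 2584, so take 1597; remainder 848
610 ≤ 848 < 987, so take 610; remainder 238
233 ≤ 238 < 377, so take 233; remainder 5
5 ≤ 5 < 8, so take 5; remainder 0
So 2445 = 1597 + 610 + 233 + 5, with no two terms consecutive in the sequence.

1597 + 610 + 233 + 5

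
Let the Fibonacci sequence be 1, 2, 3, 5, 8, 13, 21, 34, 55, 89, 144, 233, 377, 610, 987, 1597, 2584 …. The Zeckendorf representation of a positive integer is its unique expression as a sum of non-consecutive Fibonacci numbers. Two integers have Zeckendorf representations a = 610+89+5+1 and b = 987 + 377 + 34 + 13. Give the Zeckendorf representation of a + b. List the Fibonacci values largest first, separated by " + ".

The two numbers are 705 and 1411, so their sum is 2116.
2116 − 1597 = 519
519 − 377 = 142
142 − 89 = 53
53 − 34 = 19
19 − 13 = 6
6 − 5 = 1
1 − 1 = 0

1597 + 377 + 89 + 34 + 13 + 5 + 1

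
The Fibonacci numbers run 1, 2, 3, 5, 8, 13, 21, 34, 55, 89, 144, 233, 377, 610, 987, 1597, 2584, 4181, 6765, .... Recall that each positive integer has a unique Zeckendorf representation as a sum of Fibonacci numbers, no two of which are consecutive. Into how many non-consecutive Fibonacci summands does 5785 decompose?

4

5785 − 4181 = 1604
1604 − 1597 = 7
7 − 5 = 2
2 − 2 = 0
5785 = 4181 + 1597 + 5 + 2, which has 4 terms.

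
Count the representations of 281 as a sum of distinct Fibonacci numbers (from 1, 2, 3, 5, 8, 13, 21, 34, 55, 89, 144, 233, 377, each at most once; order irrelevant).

12

281 = 233+34+13+1 = 233+34+8+5+1 = 144+89+34+13+1 = … (9 more), for 12 in all.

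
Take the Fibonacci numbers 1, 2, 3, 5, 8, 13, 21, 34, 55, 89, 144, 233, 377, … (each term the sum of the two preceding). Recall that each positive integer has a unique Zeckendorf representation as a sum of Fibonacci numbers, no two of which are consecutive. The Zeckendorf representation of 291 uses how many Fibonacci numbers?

233 ≤ 291 < 377, so take 233; remainder 58
55 ≤ 58 < 89, so take 55; remainder 3
3 ≤ 3 < 5, so take 3; remainder 0
291 = 233 + 55 + 3, which has 3 terms.

3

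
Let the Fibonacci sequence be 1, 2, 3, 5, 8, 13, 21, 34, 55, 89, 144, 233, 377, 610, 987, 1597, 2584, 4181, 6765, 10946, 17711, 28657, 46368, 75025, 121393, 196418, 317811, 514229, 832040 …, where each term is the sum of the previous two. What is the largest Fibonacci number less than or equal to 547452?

514229

514229 ≤ 547452 < 832040, so the largest Fibonacci number not exceeding 547452 is 514229.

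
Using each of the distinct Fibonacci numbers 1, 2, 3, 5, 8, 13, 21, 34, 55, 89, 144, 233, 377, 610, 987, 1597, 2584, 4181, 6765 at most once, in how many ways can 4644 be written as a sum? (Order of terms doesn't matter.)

Starting from the Zeckendorf form and repeatedly splitting a term F_k into F_{k−1} + F_{k−2} (when neither is already used) reaches every representation.
4644 = 4181+377+55+21+8+2 = 4181+377+55+21+5+3+2 = 4181+233+144+55+21+8+2 = … (24 more), for 27 in all.

27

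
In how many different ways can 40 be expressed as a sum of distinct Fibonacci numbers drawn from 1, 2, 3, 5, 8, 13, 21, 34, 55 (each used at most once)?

5

40 = 34+5+1 = 34+3+2+1 = 21+13+5+1 = 21+13+3+2+1 = 21+8+5+3+2+1 — 5 representations.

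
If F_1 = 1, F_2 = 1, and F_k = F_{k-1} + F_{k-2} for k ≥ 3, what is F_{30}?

Iterating the recurrence up to F_{25} = 75025 and F_{24} = 46368:
F_{26} = F_{25} + F_{24} = 75025 + 46368 = 121393
F_{27} = F_{26} + F_{25} = 121393 + 75025 = 196418
F_{28} = F_{27} + F_{26} = 196418 + 121393 = 317811
F_{29} = F_{28} + F_{27} = 317811 + 196418 = 514229
F_{30} = F_{29} + F_{28} = 514229 + 317811 = 832040

832040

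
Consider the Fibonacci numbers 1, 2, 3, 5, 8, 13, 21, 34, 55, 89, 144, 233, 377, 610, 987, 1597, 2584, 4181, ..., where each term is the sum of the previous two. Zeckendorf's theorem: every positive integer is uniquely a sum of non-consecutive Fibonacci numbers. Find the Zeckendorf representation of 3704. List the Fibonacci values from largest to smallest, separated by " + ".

Greedily peel off the largest Fibonacci term at each step:
take 2584 (≤ 3704); 3704 − 2584 = 1120
take 987 (≤ 1120); 1120 − 987 = 133
take 89 (≤ 133); 133 − 89 = 44
take 34 (≤ 44); 44 − 34 = 10
take 8 (≤ 10); 10 − 8 = 2
take 2 (≤ 2); 2 − 2 = 0
So 3704 = 2584 + 987 + 89 + 34 + 8 + 2, with no two terms consecutive in the sequence.

2584 + 987 + 89 + 34 + 8 + 2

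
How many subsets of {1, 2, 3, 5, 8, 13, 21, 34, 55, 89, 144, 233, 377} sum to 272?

13

272 = 233+34+5 = 233+34+3+2 = 233+21+13+5 = 144+89+34+5 = 233+21+13+3+2 = … (8 more), for 13 in all.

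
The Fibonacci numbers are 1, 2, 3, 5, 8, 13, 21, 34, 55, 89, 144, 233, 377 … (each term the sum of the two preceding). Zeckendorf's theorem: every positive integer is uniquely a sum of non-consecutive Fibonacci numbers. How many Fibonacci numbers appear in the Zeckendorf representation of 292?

Repeatedly subtract the largest Fibonacci number that fits:
233 ≤ 292 < 377, so take 233; remainder 59
55 ≤ 59 < 89, so take 55; remainder 4
3 ≤ 4 < 5, so take 3; remainder 1
1 ≤ 1 < 2, so take 1; remainder 0
292 = 233 + 55 + 3 + 1, which has 4 terms.

4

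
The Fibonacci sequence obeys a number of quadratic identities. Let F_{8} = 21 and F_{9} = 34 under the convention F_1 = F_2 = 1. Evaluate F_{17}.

By F_{2k+1} = F_k² + F_{k+1}²: F_{17} = 21² + 34² = 441 + 1156 = 1597.

1597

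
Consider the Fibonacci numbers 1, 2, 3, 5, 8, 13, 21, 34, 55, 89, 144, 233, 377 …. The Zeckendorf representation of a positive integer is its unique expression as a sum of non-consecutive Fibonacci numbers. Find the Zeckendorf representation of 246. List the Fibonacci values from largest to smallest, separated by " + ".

233 + 13

take 233 (≤ 246); 246 − 233 = 13
take 13 (≤ 13); 13 − 13 = 0
So 246 = 233 + 13, with no two terms consecutive in the sequence.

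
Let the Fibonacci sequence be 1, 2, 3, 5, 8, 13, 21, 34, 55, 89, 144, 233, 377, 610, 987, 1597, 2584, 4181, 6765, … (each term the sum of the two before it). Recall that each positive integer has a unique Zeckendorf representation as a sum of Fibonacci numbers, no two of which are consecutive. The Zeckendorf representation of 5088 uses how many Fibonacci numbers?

6

4181 ≤ 5088 < 6765, so take 4181; remainder 907
610 ≤ 907 < 987, so take 610; remainder 297
233 ≤ 297 < 377, so take 233; remainder 64
55 ≤ 64 < 89, so take 55; remainder 9
8 ≤ 9 < 13, so take 8; remainder 1
1 ≤ 1 < 2, so take 1; remainder 0
5088 = 4181 + 610 + 233 + 55 + 8 + 1, which has 6 terms.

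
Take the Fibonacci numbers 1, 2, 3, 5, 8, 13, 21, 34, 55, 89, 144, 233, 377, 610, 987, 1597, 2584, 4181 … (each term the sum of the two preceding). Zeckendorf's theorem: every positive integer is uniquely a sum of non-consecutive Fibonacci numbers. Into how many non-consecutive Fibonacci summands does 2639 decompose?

2

take 2584 (≤ 2639); 2639 − 2584 = 55
take 55 (≤ 55); 55 − 55 = 0
2639 = 2584 + 55, which has 2 terms.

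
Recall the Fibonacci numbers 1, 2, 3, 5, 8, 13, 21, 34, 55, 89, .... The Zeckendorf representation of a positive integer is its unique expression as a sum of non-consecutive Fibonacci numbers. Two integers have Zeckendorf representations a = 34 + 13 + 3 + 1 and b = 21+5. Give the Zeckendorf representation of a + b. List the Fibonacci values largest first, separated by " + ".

55 + 21 + 1

The two numbers are 51 and 26, so their sum is 77.
Repeatedly subtract the largest Fibonacci number that fits:
subtract 55 from 77: 22 remains
subtract 21 from 22: 1 remains
subtract 1 from 1: 0 remains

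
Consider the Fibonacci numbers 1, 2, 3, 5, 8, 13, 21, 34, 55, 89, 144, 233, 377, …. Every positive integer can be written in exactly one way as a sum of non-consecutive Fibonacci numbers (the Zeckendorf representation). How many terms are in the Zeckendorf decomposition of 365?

5

Greedily peel off the largest Fibonacci term at each step:
233 ≤ 365 < 377, so take 233; remainder 132
89 ≤ 132 < 144, so take 89; remainder 43
34 ≤ 43 < 55, so take 34; remainder 9
8 ≤ 9 < 13, so take 8; remainder 1
1 ≤ 1 < 2, so take 1; remainder 0
365 = 233 + 89 + 34 + 8 + 1, which has 5 terms.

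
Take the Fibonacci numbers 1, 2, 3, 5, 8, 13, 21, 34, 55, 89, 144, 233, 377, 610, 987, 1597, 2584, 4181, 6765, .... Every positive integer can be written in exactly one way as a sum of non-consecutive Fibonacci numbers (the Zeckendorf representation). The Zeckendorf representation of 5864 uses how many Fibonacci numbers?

6

take 4181 (≤ 5864); 5864 − 4181 = 1683
take 1597 (≤ 1683); 1683 − 1597 = 86
take 55 (≤ 86); 86 − 55 = 31
take 21 (≤ 31); 31 − 21 = 10
take 8 (≤ 10); 10 − 8 = 2
take 2 (≤ 2); 2 − 2 = 0
5864 = 4181 + 1597 + 55 + 21 + 8 + 2, which has 6 terms.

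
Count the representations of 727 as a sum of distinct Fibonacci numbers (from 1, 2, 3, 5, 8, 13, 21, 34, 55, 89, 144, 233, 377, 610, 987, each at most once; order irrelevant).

Each representation comes from the Zeckendorf form by replacing some F_k with F_{k−1} + F_{k−2} where possible.
727 = 610+89+21+5+2 = 610+89+13+8+5+2 = 610+55+34+21+5+2 = 377+233+89+21+5+2 = … (6 more), for 10 in all.

10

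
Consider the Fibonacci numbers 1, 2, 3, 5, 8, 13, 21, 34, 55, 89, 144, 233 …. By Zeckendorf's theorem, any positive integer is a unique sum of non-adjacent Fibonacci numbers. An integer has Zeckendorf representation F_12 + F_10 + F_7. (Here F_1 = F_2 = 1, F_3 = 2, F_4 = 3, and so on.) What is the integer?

212

F_12 + F_10 + F_7 = 144 + 55 + 13 = 212.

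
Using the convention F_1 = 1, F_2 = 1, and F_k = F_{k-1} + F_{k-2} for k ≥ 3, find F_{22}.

Iterating the recurrence up to F_{17} = 1597 and F_{16} = 987:
F_{18} = F_{17} + F_{16} = 1597 + 987 = 2584
F_{19} = F_{18} + F_{17} = 2584 + 1597 = 4181
F_{20} = F_{19} + F_{18} = 4181 + 2584 = 6765
F_{21} = F_{20} + F_{19} = 6765 + 4181 = 10946
F_{22} = F_{21} + F_{20} = 10946 + 6765 = 17711

17711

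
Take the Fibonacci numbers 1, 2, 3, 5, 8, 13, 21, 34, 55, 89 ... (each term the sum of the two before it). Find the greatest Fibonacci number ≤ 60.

55 ≤ 60 < 89, so the largest Fibonacci number not exceeding 60 is 55.

55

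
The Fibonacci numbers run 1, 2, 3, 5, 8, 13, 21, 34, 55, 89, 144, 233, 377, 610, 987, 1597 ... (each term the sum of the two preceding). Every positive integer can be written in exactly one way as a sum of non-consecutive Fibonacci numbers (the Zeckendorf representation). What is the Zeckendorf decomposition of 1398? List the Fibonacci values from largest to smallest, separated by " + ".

Repeatedly subtract the largest Fibonacci number that fits:
1398 − 987 = 411
411 − 377 = 34
34 − 34 = 0
So 1398 = 987 + 377 + 34, with no two terms consecutive in the sequence.

987 + 377 + 34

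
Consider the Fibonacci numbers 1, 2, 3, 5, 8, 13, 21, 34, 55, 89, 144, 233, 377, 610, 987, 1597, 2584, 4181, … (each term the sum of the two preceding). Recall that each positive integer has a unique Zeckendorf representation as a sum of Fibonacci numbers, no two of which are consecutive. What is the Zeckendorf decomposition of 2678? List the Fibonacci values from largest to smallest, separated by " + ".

2678: greatest Fibonacci not exceeding it is 2584, leaving 94
94: greatest Fibonacci not exceeding it is 89, leaving 5
5: greatest Fibonacci not exceeding it is 5, leaving 0
So 2678 = 2584 + 89 + 5, with no two terms consecutive in the sequence.

2584 + 89 + 5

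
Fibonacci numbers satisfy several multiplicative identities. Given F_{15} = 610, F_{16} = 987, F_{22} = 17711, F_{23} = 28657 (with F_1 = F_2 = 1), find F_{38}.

39088169

By the addition formula F_{m+n} = F_m F_{n+1} + F_{m−1} F_n with m=16, n=22: F_{38} = 987·28657 + 610·17711 = 28284459 + 10803710 = 39088169.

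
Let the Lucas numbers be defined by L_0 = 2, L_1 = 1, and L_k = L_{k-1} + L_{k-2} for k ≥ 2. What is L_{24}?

Iterating the recurrence up to L_{17} = 3571 and L_{16} = 2207:
L_{18} = L_{17} + L_{16} = 3571 + 2207 = 5778
L_{19} = L_{18} + L_{17} = 5778 + 3571 = 9349
L_{20} = L_{19} + L_{18} = 9349 + 5778 = 15127
L_{21} = L_{20} + L_{19} = 15127 + 9349 = 24476
L_{22} = L_{21} + L_{20} = 24476 + 15127 = 39603
L_{23} = L_{22} + L_{21} = 39603 + 24476 = 64079
L_{24} = L_{23} + L_{22} = 64079 + 39603 = 103682

103682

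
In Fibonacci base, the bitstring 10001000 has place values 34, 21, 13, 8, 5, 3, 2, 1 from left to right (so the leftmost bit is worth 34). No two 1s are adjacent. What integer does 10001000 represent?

39

Summing the place values of the 1 bits: 34 + 5 = 39.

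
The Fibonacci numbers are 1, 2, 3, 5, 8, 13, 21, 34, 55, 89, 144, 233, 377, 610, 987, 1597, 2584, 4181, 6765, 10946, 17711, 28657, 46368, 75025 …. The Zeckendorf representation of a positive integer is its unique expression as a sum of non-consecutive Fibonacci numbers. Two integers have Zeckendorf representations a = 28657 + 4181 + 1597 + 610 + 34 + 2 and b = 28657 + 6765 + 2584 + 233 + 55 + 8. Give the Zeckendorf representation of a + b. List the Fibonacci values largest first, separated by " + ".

46368 + 17711 + 6765 + 1597 + 610 + 233 + 89 + 8 + 2

The two numbers are 35081 and 38302, so their sum is 73383.
46368 ≤ 73383 < 75025, so take 46368; remainder 27015
17711 ≤ 27015 < 28657, so take 17711; remainder 9304
6765 ≤ 9304 < 10946, so take 6765; remainder 2539
1597 ≤ 2539 < 2584, so take 1597; remainder 942
610 ≤ 942 < 987, so take 610; remainder 332
233 ≤ 332 < 377, so take 233; remainder 99
89 ≤ 99 < 144, so take 89; remainder 10
8 ≤ 10 < 13, so take 8; remainder 2
2 ≤ 2 < 3, so take 2; remainder 0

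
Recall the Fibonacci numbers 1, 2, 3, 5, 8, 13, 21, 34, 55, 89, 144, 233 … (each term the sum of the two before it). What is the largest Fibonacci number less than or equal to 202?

144

144 ≤ 202 < 233, so the largest Fibonacci number not exceeding 202 is 144.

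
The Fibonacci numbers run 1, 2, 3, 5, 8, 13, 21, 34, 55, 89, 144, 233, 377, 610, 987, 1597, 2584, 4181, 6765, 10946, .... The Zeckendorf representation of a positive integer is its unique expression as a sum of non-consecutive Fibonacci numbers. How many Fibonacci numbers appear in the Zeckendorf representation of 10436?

6

10436 − 6765 = 3671
3671 − 2584 = 1087
1087 − 987 = 100
100 − 89 = 11
11 − 8 = 3
3 − 3 = 0
10436 = 6765 + 2584 + 987 + 89 + 8 + 3, which has 6 terms.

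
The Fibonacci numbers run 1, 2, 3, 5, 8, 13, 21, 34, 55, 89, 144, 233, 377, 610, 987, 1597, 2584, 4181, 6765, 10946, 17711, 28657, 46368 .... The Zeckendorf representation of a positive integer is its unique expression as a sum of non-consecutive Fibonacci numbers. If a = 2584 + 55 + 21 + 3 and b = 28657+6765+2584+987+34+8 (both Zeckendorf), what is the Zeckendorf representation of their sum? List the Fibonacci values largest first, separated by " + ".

28657 + 10946 + 1597 + 377 + 89 + 21 + 8 + 3

The two numbers are 2663 and 39035, so their sum is 41698.
take 28657 (≤ 41698); 41698 − 28657 = 13041
take 10946 (≤ 13041); 13041 − 10946 = 2095
take 1597 (≤ 2095); 2095 − 1597 = 498
take 377 (≤ 498); 498 − 377 = 121
take 89 (≤ 121); 121 − 89 = 32
take 21 (≤ 32); 32 − 21 = 11
take 8 (≤ 11); 11 − 8 = 3
take 3 (≤ 3); 3 − 3 = 0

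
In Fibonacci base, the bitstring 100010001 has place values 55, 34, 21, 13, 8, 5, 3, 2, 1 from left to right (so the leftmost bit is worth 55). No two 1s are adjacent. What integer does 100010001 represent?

64

Summing the place values of the 1 bits: 55 + 8 + 1 = 64.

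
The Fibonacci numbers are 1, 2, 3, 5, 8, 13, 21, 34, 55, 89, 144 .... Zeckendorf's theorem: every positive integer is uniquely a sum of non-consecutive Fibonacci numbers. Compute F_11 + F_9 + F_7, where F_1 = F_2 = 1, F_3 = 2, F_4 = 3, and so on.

136

F_11 + F_9 + F_7 = 89 + 34 + 13 = 136.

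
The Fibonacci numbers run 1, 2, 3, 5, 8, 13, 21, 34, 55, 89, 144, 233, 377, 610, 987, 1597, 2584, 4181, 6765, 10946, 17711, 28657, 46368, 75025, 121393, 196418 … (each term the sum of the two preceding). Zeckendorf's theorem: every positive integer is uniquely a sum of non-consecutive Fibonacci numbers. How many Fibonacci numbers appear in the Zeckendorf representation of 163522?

10

121393 ≤ 163522 < 196418, so take 121393; remainder 42129
28657 ≤ 42129 < 46368, so take 28657; remainder 13472
10946 ≤ 13472 < 17711, so take 10946; remainder 2526
1597 ≤ 2526 < 2584, so take 1597; remainder 929
610 ≤ 929 < 987, so take 610; remainder 319
233 ≤ 319 < 377, so take 233; remainder 86
55 ≤ 86 < 89, so take 55; remainder 31
21 ≤ 31 < 34, so take 21; remainder 10
8 ≤ 10 < 13, so take 8; remainder 2
2 ≤ 2 < 3, so take 2; remainder 0
163522 = 121393 + 28657 + 10946 + 1597 + 610 + 233 + 55 + 21 + 8 + 2, which has 10 terms.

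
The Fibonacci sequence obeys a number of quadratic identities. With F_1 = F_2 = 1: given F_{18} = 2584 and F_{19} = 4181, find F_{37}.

By F_{2k+1} = F_k² + F_{k+1}²: F_{37} = 2584² + 4181² = 6677056 + 17480761 = 24157817.

24157817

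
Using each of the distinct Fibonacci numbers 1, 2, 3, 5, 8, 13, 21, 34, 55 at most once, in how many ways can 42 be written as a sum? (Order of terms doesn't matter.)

Starting from the Zeckendorf form and repeatedly splitting a term F_k into F_{k−1} + F_{k−2} (when neither is already used) reaches every representation.
42 = 34+8 = 34+5+3 = 21+13+8 = … (3 more), for 6 in all.

6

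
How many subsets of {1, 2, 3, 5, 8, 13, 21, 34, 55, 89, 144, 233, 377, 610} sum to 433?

Each representation comes from the Zeckendorf form by replacing some F_k with F_{k−1} + F_{k−2} where possible.
433 = 377+55+1 = 377+34+21+1 = 233+144+55+1 = 377+34+13+8+1 = 233+144+34+21+1 = … (6 more), for 11 in all.

11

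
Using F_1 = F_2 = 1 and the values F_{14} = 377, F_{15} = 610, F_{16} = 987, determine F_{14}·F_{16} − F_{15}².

-1

377·987 − 610² = 372099 − 372100 = -1. (Cassini's identity: F_{k−1}F_{k+1} − F_k² = (−1)^k.)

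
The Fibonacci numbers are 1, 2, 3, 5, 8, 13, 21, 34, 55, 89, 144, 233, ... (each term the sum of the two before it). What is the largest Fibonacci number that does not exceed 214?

144

144 ≤ 214 < 233, so the largest Fibonacci number not exceeding 214 is 144.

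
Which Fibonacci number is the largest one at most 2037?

1597 ≤ 2037 < 2584, so the largest Fibonacci number not exceeding 2037 is 1597.

1597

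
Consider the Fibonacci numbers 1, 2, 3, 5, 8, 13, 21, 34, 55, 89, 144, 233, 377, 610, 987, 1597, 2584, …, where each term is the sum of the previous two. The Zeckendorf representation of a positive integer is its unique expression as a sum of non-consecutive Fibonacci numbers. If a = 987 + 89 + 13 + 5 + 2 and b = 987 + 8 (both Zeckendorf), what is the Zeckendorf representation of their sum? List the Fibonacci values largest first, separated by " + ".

1597 + 377 + 89 + 21 + 5 + 2

The two numbers are 1096 and 995, so their sum is 2091.
subtract 1597 from 2091: 494 remains
subtract 377 from 494: 117 remains
subtract 89 from 117: 28 remains
subtract 21 from 28: 7 remains
subtract 5 from 7: 2 remains
subtract 2 from 2: 0 remains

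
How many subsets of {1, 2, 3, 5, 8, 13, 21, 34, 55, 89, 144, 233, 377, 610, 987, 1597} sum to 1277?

Starting from the Zeckendorf form and repeatedly splitting a term F_k into F_{k−1} + F_{k−2} (when neither is already used) reaches every representation.
1277 = 987+233+55+2 = 987+233+34+21+2 = 987+144+89+55+2 = 610+377+233+55+2 = 987+233+34+13+8+2 = … (11 more), for 16 in all.

16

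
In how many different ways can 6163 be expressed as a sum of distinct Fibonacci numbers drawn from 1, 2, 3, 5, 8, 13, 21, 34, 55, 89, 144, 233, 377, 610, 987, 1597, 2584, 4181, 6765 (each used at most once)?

Each representation comes from the Zeckendorf form by replacing some F_k with F_{k−1} + F_{k−2} where possible.
6163 = 4181+1597+377+8 = 4181+1597+377+5+3 = 4181+1597+233+144+8 = … (39 more), for 42 in all.

42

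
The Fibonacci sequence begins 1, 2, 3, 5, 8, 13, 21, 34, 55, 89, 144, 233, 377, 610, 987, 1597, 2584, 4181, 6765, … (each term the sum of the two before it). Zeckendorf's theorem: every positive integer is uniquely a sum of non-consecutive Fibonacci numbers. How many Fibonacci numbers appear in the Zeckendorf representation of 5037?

take 4181 (≤ 5037); 5037 − 4181 = 856
take 610 (≤ 856); 856 − 610 = 246
take 233 (≤ 246); 246 − 233 = 13
take 13 (≤ 13); 13 − 13 = 0
5037 = 4181 + 610 + 233 + 13, which has 4 terms.

4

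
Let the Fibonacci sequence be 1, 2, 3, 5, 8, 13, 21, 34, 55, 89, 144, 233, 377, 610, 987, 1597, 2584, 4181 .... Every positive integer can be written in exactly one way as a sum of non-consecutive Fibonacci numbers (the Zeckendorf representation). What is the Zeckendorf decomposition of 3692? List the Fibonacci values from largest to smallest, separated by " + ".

Greedily peel off the largest Fibonacci term at each step:
3692: greatest Fibonacci not exceeding it is 2584, leaving 1108
1108: greatest Fibonacci not exceeding it is 987, leaving 121
121: greatest Fibonacci not exceeding it is 89, leaving 32
32: greatest Fibonacci not exceeding it is 21, leaving 11
11: greatest Fibonacci not exceeding it is 8, leaving 3
3: greatest Fibonacci not exceeding it is 3, leaving 0
So 3692 = 2584 + 987 + 89 + 21 + 8 + 3, with no two terms consecutive in the sequence.

2584 + 987 + 89 + 21 + 8 + 3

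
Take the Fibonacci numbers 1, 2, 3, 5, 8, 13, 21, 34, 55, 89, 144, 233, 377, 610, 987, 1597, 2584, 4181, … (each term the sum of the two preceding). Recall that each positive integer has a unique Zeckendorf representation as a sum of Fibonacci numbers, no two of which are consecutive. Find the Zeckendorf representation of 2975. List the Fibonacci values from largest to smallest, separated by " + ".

2584 + 377 + 13 + 1

2975 − 2584 = 391
391 − 377 = 14
14 − 13 = 1
1 − 1 = 0
So 2975 = 2584 + 377 + 13 + 1, with no two terms consecutive in the sequence.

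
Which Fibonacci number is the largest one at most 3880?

2584 ≤ 3880 < 4181, so the largest Fibonacci number not exceeding 3880 is 2584.

2584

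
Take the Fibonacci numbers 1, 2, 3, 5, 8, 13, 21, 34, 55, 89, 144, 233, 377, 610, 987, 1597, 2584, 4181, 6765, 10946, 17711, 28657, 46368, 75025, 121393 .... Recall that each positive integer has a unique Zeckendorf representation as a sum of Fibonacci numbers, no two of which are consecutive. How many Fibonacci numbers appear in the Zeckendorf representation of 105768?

7

take 75025 (≤ 105768); 105768 − 75025 = 30743
take 28657 (≤ 30743); 30743 − 28657 = 2086
take 1597 (≤ 2086); 2086 − 1597 = 489
take 377 (≤ 489); 489 − 377 = 112
take 89 (≤ 112); 112 − 89 = 23
take 21 (≤ 23); 23 − 21 = 2
take 2 (≤ 2); 2 − 2 = 0
105768 = 75025 + 28657 + 1597 + 377 + 89 + 21 + 2, which has 7 terms.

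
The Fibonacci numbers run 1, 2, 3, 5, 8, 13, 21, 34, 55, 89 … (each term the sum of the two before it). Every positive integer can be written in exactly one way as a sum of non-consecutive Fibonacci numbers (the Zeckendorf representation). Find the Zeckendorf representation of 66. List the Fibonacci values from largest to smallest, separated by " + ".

55 + 8 + 3

Repeatedly subtract the largest Fibonacci number that fits:
55 ≤ 66 < 89, so take 55; remainder 11
8 ≤ 11 < 13, so take 8; remainder 3
3 ≤ 3 < 5, so take 3; remainder 0
So 66 = 55 + 8 + 3, with no two terms consecutive in the sequence.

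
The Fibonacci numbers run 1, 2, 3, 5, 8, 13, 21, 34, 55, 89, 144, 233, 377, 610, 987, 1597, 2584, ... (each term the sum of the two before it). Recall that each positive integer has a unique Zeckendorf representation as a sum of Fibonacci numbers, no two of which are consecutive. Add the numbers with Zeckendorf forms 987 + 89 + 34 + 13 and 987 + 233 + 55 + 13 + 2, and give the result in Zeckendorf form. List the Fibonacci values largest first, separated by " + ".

The two numbers are 1123 and 1290, so their sum is 2413.
take 1597 (≤ 2413); 2413 − 1597 = 816
take 610 (≤ 816); 816 − 610 = 206
take 144 (≤ 206); 206 − 144 = 62
take 55 (≤ 62); 62 − 55 = 7
take 5 (≤ 7); 7 − 5 = 2
take 2 (≤ 2); 2 − 2 = 0

1597 + 610 + 144 + 55 + 5 + 2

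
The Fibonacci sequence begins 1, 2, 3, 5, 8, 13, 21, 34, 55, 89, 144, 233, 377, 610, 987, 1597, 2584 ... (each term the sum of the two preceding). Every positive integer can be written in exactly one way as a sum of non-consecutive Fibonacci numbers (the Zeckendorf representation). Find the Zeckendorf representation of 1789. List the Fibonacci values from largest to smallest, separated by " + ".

Greedily peel off the largest Fibonacci term at each step:
largest Fibonacci ≤ 1789 is 1597; 1789 − 1597 = 192
largest Fibonacci ≤ 192 is 144; 192 − 144 = 48
largest Fibonacci ≤ 48 is 34; 48 − 34 = 14
largest Fibonacci ≤ 14 is 13; 14 − 13 = 1
largest Fibonacci ≤ 1 is 1; 1 − 1 = 0
So 1789 = 1597 + 144 + 34 + 13 + 1, with no two terms consecutive in the sequence.

1597 + 144 + 34 + 13 + 1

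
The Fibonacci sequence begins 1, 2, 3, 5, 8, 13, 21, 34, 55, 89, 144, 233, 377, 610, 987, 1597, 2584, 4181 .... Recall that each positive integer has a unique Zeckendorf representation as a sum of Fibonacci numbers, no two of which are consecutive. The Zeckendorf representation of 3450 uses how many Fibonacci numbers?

Greedily peel off the largest Fibonacci term at each step:
3450: greatest Fibonacci not exceeding it is 2584, leaving 866
866: greatest Fibonacci not exceeding it is 610, leaving 256
256: greatest Fibonacci not exceeding it is 233, leaving 23
23: greatest Fibonacci not exceeding it is 21, leaving 2
2: greatest Fibonacci not exceeding it is 2, leaving 0
3450 = 2584 + 610 + 233 + 21 + 2, which has 5 terms.

5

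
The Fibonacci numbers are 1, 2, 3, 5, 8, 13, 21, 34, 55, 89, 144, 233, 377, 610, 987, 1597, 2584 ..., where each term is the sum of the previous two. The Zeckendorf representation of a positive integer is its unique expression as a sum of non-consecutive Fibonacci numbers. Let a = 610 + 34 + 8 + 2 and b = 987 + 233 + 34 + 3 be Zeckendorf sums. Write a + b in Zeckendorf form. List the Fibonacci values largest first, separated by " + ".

The two numbers are 654 and 1257, so their sum is 1911.
largest Fibonacci ≤ 1911 is 1597; 1911 − 1597 = 314
largest Fibonacci ≤ 314 is 233; 314 − 233 = 81
largest Fibonacci ≤ 81 is 55; 81 − 55 = 26
largest Fibonacci ≤ 26 is 21; 26 − 21 = 5
largest Fibonacci ≤ 5 is 5; 5 − 5 = 0

1597 + 233 + 55 + 21 + 5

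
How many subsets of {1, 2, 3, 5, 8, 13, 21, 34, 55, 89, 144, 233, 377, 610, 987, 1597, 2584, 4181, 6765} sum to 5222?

Starting from the Zeckendorf form and repeatedly splitting a term F_k into F_{k−1} + F_{k−2} (when neither is already used) reaches every representation.
5222 = 4181+987+34+13+5+2 = 4181+610+377+34+13+5+2 = 2584+1597+987+34+13+5+2 = 4181+610+233+144+34+13+5+2 = … (4 more), for 8 in all.

8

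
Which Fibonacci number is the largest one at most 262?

233 ≤ 262 < 377, so the largest Fibonacci number not exceeding 262 is 233.

233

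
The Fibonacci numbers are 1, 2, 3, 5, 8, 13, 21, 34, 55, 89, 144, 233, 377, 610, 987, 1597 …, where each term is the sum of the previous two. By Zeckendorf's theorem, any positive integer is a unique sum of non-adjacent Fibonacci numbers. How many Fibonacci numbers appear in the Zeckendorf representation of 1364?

1364 − 987 = 377
377 − 377 = 0
1364 = 987 + 377, which has 2 terms.

2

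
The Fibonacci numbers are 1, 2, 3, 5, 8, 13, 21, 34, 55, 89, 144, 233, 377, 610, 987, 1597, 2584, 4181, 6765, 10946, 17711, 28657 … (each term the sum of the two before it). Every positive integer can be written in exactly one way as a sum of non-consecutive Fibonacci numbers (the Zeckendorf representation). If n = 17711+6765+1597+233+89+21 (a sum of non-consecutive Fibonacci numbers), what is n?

17711+6765+1597+233+89+21 = 26416.

26416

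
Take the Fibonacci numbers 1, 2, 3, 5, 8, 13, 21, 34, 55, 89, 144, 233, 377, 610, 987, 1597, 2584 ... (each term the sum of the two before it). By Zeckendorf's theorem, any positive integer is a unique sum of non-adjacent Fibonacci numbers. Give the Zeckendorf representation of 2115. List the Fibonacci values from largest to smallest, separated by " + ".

largest Fibonacci ≤ 2115 is 1597; 2115 − 1597 = 518
largest Fibonacci ≤ 518 is 377; 518 − 377 = 141
largest Fibonacci ≤ 141 is 89; 141 − 89 = 52
largest Fibonacci ≤ 52 is 34; 52 − 34 = 18
largest Fibonacci ≤ 18 is 13; 18 − 13 = 5
largest Fibonacci ≤ 5 is 5; 5 − 5 = 0
So 2115 = 1597 + 377 + 89 + 34 + 13 + 5, with no two terms consecutive in the sequence.

1597 + 377 + 89 + 34 + 13 + 5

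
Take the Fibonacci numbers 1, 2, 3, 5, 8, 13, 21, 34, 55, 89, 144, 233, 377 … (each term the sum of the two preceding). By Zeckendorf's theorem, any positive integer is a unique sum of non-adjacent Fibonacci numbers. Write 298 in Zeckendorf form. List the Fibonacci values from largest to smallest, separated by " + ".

233 + 55 + 8 + 2

take 233 (≤ 298); 298 − 233 = 65
take 55 (≤ 65); 65 − 55 = 10
take 8 (≤ 10); 10 − 8 = 2
take 2 (≤ 2); 2 − 2 = 0
So 298 = 233 + 55 + 8 + 2, with no two terms consecutive in the sequence.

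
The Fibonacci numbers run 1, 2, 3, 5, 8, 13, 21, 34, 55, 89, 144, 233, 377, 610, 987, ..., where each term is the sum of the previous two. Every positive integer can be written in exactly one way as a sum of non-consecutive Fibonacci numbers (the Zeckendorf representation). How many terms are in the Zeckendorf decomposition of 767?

Greedily peel off the largest Fibonacci term at each step:
largest Fibonacci ≤ 767 is 610; 767 − 610 = 157
largest Fibonacci ≤ 157 is 144; 157 − 144 = 13
largest Fibonacci ≤ 13 is 13; 13 − 13 = 0
767 = 610 + 144 + 13, which has 3 terms.

3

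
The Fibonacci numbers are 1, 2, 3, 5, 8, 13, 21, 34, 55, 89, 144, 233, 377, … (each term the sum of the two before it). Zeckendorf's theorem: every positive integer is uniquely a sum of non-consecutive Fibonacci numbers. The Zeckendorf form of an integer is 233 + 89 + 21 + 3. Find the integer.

233 + 89 + 21 + 3 = 346.

346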